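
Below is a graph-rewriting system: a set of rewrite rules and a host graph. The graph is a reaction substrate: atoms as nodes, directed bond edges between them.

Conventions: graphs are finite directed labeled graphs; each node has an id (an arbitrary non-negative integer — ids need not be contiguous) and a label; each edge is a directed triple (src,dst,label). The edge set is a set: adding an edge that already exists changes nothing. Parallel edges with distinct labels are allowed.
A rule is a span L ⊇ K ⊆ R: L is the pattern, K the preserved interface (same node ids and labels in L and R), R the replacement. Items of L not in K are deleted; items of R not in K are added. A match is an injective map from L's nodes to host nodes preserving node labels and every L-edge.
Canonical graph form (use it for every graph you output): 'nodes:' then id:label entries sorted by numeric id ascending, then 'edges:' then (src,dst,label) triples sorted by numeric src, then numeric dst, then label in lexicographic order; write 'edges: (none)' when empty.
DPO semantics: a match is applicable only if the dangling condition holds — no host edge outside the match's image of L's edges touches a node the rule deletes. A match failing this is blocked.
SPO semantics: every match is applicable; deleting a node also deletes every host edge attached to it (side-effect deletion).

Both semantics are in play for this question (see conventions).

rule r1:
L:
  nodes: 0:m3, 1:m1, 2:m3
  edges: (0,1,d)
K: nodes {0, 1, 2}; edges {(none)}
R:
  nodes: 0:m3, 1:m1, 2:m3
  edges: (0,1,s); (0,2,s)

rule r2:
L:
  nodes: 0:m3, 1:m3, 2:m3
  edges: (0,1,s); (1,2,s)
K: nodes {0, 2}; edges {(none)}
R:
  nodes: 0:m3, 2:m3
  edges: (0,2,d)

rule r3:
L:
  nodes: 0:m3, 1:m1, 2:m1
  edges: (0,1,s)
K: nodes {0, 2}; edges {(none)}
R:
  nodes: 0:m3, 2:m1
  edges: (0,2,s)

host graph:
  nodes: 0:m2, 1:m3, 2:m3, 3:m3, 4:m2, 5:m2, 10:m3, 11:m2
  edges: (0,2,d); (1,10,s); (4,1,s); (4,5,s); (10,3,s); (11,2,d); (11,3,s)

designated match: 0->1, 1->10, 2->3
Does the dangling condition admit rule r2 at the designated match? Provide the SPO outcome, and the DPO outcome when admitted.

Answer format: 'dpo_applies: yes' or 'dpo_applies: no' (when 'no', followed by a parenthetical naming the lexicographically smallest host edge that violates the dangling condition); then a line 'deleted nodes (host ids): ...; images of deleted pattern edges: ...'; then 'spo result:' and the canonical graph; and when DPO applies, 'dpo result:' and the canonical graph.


dpo_applies: yes
deleted nodes (host ids): 10; images of deleted pattern edges: (1,10,s); (10,3,s)
spo result:
nodes: 0:m2, 1:m3, 2:m3, 3:m3, 4:m2, 5:m2, 11:m2
edges: (0,2,d); (1,3,d); (4,1,s); (4,5,s); (11,2,d); (11,3,s)
dpo result:
nodes: 0:m2, 1:m3, 2:m3, 3:m3, 4:m2, 5:m2, 11:m2
edges: (0,2,d); (1,3,d); (4,1,s); (4,5,s); (11,2,d); (11,3,s)


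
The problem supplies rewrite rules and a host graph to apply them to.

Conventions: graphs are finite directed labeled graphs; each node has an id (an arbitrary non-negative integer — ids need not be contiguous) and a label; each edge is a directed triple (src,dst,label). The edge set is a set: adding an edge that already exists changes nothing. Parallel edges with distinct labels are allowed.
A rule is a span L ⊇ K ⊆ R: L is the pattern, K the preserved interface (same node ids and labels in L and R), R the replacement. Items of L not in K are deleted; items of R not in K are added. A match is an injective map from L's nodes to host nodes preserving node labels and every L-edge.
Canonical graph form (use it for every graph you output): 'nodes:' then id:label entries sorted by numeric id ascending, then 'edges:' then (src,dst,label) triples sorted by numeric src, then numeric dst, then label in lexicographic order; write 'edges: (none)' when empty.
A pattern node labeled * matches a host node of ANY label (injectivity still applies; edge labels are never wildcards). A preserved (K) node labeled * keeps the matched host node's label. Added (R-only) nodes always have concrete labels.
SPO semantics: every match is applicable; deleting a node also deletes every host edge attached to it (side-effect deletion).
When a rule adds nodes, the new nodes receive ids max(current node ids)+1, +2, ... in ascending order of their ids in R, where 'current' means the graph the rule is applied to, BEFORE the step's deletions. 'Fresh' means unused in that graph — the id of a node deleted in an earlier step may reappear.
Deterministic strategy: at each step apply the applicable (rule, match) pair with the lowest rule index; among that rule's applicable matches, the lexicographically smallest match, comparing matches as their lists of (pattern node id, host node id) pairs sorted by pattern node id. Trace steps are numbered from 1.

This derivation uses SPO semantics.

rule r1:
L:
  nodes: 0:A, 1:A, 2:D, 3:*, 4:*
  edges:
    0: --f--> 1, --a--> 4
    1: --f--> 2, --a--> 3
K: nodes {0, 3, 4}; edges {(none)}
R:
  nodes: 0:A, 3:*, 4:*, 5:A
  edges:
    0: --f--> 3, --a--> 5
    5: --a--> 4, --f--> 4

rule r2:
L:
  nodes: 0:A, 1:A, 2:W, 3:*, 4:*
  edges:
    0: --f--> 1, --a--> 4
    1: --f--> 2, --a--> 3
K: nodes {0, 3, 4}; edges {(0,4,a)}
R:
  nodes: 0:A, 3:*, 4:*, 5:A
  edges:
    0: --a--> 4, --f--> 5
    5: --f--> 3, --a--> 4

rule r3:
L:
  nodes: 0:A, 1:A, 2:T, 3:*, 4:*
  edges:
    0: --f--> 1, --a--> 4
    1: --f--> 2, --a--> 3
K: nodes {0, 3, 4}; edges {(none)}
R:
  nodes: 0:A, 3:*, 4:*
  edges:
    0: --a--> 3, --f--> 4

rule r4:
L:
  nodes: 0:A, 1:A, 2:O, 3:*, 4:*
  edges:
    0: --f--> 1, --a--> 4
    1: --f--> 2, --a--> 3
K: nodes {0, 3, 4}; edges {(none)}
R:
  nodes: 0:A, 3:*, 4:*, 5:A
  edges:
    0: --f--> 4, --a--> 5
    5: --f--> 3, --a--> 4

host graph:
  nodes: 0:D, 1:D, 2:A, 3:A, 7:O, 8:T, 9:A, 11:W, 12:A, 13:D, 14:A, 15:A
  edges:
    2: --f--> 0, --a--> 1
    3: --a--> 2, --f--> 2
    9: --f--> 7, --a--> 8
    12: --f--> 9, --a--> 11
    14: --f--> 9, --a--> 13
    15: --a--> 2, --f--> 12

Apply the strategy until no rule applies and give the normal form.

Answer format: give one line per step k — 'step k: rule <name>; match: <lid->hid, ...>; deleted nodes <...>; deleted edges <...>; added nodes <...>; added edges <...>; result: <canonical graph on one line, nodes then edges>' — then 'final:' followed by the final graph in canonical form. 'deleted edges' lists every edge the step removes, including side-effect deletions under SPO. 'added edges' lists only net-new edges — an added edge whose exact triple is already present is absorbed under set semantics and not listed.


step 1: rule r4; match: 0->12, 1->9, 2->7, 3->8, 4->11; deleted nodes 7, 9; deleted edges (9,7,f); (9,8,a); (12,9,f); (12,11,a); (14,9,f); added nodes 16; added edges (12,11,f); (12,16,a); (16,8,f); (16,11,a); result: nodes: 0:D, 1:D, 2:A, 3:A, 8:T, 11:W, 12:A, 13:D, 14:A, 15:A, 16:A edges: (2,0,f); (2,1,a); (3,2,a); (3,2,f); (12,11,f); (12,16,a); (14,13,a); (15,2,a); (15,12,f); (16,8,f); (16,11,a)
step 2: rule r2; match: 0->15, 1->12, 2->11, 3->16, 4->2; deleted nodes 11, 12; deleted edges (12,11,f); (12,16,a); (15,12,f); (16,11,a); added nodes 17; added edges (15,17,f); (17,2,a); (17,16,f); result: nodes: 0:D, 1:D, 2:A, 3:A, 8:T, 13:D, 14:A, 15:A, 16:A, 17:A edges: (2,0,f); (2,1,a); (3,2,a); (3,2,f); (14,13,a); (15,2,a); (15,17,f); (16,8,f); (17,2,a); (17,16,f)
final:
nodes: 0:D, 1:D, 2:A, 3:A, 8:T, 13:D, 14:A, 15:A, 16:A, 17:A
edges: (2,0,f); (2,1,a); (3,2,a); (3,2,f); (14,13,a); (15,2,a); (15,17,f); (16,8,f); (17,2,a); (17,16,f)


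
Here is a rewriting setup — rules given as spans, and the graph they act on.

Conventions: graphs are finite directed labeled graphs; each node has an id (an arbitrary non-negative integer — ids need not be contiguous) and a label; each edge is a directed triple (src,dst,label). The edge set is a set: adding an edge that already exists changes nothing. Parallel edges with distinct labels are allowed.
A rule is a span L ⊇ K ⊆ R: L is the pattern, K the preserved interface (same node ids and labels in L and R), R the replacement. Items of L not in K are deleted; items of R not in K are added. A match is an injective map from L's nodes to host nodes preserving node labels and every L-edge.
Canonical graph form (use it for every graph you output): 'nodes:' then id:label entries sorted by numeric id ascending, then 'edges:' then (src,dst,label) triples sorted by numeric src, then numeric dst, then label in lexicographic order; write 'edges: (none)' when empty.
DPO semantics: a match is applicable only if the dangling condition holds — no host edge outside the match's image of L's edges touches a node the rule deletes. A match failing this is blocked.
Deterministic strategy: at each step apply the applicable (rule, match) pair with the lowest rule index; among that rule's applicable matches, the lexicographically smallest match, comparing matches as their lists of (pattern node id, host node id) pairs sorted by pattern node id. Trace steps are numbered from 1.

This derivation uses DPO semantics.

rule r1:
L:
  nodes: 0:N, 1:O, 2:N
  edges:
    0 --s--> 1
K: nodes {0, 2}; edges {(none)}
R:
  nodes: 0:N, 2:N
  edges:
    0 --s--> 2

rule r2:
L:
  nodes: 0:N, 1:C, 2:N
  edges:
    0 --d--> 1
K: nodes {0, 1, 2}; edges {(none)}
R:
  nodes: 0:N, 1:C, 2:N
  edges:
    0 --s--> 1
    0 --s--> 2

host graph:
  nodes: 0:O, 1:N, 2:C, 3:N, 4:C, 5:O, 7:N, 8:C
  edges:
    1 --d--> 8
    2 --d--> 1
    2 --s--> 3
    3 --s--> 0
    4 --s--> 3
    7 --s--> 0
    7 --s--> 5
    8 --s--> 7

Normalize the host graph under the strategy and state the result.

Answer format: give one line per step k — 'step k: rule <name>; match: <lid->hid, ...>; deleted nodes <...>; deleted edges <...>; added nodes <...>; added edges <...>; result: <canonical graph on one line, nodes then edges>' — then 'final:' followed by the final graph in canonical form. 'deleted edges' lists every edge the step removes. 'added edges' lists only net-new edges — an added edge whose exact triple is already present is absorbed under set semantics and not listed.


step 1: rule r1; match: 0->7, 1->5, 2->1; deleted nodes 5; deleted edges (7,5,s); added nodes (none); added edges (7,1,s); result: nodes: 0:O, 1:N, 2:C, 3:N, 4:C, 7:N, 8:C edges: (1,8,d); (2,1,d); (2,3,s); (3,0,s); (4,3,s); (7,0,s); (7,1,s); (8,7,s)
step 2: rule r2; match: 0->1, 1->8, 2->3; deleted nodes (none); deleted edges (1,8,d); added nodes (none); added edges (1,3,s); (1,8,s); result: nodes: 0:O, 1:N, 2:C, 3:N, 4:C, 7:N, 8:C edges: (1,3,s); (1,8,s); (2,1,d); (2,3,s); (3,0,s); (4,3,s); (7,0,s); (7,1,s); (8,7,s)
final:
nodes: 0:O, 1:N, 2:C, 3:N, 4:C, 7:N, 8:C
edges: (1,3,s); (1,8,s); (2,1,d); (2,3,s); (3,0,s); (4,3,s); (7,0,s); (7,1,s); (8,7,s)


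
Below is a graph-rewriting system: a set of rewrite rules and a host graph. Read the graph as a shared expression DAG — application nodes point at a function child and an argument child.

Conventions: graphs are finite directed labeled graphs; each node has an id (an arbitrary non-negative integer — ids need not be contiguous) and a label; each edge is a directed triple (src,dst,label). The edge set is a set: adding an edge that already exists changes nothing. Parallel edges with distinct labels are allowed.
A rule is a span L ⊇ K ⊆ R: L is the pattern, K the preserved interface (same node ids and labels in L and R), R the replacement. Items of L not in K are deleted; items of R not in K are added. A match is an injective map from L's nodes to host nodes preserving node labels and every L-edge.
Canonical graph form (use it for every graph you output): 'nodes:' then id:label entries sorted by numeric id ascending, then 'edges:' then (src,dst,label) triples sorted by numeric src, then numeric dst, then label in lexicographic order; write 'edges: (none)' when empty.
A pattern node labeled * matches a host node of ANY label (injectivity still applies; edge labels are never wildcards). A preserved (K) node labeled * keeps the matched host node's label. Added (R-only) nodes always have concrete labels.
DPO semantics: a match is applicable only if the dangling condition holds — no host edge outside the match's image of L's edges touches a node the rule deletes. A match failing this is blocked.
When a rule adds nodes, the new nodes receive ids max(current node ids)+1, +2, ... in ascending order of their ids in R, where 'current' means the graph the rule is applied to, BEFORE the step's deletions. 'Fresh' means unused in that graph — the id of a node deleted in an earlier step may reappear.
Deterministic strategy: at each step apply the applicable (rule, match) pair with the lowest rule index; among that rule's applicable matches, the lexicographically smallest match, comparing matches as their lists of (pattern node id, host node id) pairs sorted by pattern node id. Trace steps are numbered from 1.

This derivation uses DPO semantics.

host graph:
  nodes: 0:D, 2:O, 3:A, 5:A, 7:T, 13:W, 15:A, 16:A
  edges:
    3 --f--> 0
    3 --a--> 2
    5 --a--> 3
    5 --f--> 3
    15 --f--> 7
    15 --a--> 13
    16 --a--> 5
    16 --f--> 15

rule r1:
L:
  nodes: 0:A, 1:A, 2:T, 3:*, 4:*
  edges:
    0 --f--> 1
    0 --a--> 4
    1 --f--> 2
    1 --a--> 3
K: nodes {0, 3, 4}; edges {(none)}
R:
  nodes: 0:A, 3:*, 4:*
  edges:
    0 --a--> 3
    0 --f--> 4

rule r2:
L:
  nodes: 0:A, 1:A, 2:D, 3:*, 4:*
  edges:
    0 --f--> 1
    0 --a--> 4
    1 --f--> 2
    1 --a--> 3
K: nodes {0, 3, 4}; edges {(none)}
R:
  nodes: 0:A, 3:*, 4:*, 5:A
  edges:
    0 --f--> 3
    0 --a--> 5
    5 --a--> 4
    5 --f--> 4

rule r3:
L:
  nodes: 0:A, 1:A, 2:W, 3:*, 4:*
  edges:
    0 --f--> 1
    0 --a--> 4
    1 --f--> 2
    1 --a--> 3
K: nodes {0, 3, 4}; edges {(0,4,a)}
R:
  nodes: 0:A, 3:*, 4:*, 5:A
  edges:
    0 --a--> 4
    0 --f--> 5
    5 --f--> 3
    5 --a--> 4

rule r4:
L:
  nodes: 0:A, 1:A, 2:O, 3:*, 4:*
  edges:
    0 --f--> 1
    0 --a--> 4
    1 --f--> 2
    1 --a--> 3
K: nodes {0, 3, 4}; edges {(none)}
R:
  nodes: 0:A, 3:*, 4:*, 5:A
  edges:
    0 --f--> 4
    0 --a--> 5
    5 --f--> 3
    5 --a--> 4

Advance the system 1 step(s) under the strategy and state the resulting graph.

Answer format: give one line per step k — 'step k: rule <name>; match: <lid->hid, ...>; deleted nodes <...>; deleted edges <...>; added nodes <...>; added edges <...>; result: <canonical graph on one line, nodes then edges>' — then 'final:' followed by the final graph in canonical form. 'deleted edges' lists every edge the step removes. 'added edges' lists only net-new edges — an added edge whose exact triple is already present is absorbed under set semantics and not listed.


step 1: rule r1; match: 0->16, 1->15, 2->7, 3->13, 4->5; deleted nodes 7, 15; deleted edges (15,7,f); (15,13,a); (16,5,a); (16,15,f); added nodes (none); added edges (16,5,f); (16,13,a); result: nodes: 0:D, 2:O, 3:A, 5:A, 13:W, 16:A edges: (3,0,f); (3,2,a); (5,3,a); (5,3,f); (16,5,f); (16,13,a)
final:
nodes: 0:D, 2:O, 3:A, 5:A, 13:W, 16:A
edges: (3,0,f); (3,2,a); (5,3,a); (5,3,f); (16,5,f); (16,13,a)


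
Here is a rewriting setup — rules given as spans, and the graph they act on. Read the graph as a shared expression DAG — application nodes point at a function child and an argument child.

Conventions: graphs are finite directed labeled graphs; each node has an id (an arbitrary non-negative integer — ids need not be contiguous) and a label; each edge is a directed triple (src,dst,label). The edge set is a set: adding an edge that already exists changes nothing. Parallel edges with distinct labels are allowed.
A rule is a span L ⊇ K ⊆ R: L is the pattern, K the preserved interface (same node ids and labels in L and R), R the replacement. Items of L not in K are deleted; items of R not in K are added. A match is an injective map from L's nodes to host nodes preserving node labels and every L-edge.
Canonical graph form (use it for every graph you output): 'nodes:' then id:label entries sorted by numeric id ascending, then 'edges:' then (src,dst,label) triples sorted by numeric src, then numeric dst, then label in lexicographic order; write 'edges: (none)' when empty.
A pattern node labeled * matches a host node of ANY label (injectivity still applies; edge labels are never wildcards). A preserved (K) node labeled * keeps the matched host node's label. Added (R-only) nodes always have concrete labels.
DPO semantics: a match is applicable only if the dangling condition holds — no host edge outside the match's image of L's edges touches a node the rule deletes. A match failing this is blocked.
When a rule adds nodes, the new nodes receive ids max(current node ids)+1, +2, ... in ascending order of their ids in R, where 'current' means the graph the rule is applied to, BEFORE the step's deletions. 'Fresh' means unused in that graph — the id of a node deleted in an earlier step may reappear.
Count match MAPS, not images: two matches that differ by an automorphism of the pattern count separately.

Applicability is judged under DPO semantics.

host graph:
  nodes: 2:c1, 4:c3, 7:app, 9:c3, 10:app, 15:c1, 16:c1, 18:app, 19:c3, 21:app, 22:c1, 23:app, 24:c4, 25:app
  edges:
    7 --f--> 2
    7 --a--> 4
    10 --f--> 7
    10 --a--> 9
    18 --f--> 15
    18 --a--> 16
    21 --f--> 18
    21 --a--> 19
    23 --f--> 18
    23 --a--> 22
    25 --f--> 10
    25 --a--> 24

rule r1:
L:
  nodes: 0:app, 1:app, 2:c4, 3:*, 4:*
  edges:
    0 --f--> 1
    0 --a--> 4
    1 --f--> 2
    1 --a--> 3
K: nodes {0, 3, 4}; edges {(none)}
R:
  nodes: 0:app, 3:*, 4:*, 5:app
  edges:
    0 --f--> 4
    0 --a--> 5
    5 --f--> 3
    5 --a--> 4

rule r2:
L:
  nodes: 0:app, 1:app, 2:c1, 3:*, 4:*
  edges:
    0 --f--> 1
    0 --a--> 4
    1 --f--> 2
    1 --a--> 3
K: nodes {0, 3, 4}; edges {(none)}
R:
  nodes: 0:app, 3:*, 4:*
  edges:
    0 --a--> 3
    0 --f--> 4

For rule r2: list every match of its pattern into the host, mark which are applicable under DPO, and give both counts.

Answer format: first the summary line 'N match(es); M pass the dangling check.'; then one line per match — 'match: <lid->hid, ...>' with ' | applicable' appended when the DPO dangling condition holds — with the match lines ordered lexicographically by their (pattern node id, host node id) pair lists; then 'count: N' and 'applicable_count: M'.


3 match(es); 1 pass the dangling check.
match: 0->10, 1->7, 2->2, 3->4, 4->9 | applicable
match: 0->21, 1->18, 2->15, 3->16, 4->19
match: 0->23, 1->18, 2->15, 3->16, 4->22
count: 3
applicable_count: 1


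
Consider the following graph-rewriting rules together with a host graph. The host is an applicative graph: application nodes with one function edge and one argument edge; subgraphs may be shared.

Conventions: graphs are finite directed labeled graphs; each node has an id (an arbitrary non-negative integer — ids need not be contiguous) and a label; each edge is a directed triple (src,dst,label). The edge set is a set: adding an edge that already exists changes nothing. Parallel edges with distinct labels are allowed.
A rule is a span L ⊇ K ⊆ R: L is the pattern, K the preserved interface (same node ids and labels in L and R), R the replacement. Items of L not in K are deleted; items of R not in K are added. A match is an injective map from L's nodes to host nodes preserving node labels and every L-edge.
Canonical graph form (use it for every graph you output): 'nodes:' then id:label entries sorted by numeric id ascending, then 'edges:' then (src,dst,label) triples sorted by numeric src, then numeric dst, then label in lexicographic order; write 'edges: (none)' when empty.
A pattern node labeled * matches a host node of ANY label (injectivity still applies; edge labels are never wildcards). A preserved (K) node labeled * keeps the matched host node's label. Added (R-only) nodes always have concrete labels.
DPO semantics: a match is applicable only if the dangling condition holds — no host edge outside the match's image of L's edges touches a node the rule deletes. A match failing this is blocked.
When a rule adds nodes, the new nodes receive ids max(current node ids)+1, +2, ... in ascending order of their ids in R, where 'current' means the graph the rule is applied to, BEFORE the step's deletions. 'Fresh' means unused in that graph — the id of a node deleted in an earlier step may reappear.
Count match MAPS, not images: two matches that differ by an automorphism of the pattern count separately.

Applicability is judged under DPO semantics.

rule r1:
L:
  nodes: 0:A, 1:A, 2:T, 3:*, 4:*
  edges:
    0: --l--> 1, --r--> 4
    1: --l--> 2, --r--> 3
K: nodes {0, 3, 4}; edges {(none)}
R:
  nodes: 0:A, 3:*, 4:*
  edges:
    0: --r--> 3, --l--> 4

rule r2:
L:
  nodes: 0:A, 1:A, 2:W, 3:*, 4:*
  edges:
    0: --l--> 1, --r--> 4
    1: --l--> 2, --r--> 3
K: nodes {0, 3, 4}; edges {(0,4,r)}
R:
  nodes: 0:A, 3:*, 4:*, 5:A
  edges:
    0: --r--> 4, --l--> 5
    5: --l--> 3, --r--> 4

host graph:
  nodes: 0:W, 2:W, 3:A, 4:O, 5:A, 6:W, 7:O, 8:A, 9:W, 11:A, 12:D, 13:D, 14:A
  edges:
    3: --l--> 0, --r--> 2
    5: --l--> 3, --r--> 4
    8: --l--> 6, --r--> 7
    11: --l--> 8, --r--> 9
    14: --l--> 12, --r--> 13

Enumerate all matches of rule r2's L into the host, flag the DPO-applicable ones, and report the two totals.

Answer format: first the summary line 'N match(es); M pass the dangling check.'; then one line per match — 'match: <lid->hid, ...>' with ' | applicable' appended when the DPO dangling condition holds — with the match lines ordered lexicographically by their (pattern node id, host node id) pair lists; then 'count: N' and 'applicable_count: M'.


2 match(es); 2 pass the dangling check.
match: 0->5, 1->3, 2->0, 3->2, 4->4 | applicable
match: 0->11, 1->8, 2->6, 3->7, 4->9 | applicable
count: 2
applicable_count: 2


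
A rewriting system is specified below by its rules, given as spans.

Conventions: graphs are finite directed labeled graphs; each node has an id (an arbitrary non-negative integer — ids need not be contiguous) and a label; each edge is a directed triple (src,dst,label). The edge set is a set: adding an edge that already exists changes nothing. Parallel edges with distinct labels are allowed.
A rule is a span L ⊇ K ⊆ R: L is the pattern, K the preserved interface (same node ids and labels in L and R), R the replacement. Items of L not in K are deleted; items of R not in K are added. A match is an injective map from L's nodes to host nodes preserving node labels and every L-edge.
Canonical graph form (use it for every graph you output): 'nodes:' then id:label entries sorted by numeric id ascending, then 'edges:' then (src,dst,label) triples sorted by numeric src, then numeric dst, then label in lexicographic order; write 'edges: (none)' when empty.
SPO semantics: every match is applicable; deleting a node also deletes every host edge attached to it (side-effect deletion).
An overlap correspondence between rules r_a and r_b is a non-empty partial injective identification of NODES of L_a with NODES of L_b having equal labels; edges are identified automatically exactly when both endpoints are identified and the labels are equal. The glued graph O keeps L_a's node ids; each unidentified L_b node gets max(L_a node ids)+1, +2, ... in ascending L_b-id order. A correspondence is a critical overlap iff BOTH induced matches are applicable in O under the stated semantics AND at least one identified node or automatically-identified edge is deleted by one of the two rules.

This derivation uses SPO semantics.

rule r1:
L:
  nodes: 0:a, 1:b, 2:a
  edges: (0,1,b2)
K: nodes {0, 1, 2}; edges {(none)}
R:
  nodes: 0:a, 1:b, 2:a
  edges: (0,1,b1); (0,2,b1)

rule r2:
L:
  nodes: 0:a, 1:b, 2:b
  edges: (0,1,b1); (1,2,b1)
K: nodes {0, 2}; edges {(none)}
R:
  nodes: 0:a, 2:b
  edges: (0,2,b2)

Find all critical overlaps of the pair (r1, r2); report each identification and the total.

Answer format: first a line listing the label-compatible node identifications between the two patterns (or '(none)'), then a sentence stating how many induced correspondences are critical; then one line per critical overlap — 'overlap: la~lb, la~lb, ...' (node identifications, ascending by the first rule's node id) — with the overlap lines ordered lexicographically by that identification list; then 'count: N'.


label-compatible node identifications between L(r1) and L(r2): 0~0, 1~1, 1~2, 2~0
3 of the induced correspondences are critical overlaps of r1 and r2.
overlap: 0~0, 1~1
overlap: 1~1
overlap: 1~1, 2~0
count: 3


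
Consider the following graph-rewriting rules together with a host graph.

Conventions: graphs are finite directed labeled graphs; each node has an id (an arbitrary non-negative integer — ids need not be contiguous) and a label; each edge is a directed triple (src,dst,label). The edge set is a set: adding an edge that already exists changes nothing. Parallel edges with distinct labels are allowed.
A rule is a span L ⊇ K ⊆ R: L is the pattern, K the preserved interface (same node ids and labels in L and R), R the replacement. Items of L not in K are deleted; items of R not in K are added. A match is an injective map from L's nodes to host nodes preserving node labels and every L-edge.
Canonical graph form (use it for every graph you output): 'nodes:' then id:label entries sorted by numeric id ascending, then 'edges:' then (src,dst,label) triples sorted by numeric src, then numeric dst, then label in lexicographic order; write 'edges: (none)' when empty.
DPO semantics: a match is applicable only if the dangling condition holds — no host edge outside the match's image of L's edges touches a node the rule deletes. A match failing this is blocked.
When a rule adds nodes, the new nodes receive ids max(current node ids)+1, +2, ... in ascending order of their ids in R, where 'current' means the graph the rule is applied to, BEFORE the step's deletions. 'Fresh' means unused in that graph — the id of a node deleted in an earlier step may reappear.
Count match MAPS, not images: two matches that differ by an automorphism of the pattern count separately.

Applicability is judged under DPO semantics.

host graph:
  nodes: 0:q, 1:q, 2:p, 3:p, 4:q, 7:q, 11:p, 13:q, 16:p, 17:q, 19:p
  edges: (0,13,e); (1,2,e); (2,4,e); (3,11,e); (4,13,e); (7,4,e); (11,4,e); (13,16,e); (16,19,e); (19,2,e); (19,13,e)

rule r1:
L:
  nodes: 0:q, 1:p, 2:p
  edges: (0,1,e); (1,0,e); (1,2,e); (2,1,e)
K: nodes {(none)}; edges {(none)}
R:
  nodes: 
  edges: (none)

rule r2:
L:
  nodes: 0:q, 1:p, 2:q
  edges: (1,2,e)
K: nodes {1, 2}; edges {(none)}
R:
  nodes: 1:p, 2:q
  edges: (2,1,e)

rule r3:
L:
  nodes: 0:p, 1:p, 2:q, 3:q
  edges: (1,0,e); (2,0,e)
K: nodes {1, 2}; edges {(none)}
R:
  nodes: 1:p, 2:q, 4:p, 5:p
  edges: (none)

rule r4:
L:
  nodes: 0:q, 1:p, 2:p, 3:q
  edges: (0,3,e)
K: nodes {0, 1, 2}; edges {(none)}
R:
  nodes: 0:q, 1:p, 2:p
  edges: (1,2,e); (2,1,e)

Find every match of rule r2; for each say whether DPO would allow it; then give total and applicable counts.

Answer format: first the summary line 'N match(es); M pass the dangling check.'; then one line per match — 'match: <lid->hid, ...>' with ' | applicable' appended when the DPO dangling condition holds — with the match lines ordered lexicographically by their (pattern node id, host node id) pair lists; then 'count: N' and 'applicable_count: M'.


15 match(es); 3 pass the dangling check.
match: 0->0, 1->2, 2->4
match: 0->0, 1->11, 2->4
match: 0->0, 1->19, 2->13
match: 0->1, 1->2, 2->4
match: 0->1, 1->11, 2->4
match: 0->1, 1->19, 2->13
match: 0->4, 1->19, 2->13
match: 0->7, 1->2, 2->4
match: 0->7, 1->11, 2->4
match: 0->7, 1->19, 2->13
match: 0->13, 1->2, 2->4
match: 0->13, 1->11, 2->4
match: 0->17, 1->2, 2->4 | applicable
match: 0->17, 1->11, 2->4 | applicable
match: 0->17, 1->19, 2->13 | applicable
count: 15
applicable_count: 3


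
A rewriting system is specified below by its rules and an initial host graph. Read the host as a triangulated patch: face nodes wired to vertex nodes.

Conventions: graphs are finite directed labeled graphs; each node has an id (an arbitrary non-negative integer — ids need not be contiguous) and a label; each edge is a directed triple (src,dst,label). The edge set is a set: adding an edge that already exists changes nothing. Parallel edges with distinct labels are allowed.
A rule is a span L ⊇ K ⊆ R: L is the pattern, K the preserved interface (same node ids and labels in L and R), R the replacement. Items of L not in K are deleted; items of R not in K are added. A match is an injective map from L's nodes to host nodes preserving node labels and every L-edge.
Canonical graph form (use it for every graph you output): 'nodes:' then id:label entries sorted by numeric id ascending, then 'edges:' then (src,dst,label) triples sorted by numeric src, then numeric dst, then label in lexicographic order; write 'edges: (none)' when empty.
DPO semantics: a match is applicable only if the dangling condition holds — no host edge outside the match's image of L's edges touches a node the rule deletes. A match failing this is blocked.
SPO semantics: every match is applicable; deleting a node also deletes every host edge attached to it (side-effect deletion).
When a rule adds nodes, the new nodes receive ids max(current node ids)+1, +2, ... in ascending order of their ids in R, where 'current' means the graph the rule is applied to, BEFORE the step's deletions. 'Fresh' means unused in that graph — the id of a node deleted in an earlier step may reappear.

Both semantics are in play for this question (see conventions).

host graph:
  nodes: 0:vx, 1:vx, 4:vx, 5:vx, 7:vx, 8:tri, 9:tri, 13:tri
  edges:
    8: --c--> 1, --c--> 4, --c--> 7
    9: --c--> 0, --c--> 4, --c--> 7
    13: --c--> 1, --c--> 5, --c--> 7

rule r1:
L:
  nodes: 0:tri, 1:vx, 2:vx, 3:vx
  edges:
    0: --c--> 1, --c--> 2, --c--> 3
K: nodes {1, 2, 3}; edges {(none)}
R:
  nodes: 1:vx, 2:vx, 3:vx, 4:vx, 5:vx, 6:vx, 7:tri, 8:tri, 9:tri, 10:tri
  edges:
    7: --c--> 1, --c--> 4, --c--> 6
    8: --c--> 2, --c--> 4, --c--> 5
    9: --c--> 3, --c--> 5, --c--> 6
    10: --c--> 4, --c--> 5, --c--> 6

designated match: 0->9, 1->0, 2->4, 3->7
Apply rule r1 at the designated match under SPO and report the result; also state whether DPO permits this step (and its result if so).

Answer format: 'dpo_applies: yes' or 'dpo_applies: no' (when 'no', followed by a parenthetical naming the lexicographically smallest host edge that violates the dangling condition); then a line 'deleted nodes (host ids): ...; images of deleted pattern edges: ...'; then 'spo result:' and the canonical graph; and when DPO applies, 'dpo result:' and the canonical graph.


dpo_applies: yes
deleted nodes (host ids): 9; images of deleted pattern edges: (9,0,c); (9,4,c); (9,7,c)
spo result:
nodes: 0:vx, 1:vx, 4:vx, 5:vx, 7:vx, 8:tri, 13:tri, 14:vx, 15:vx, 16:vx, 17:tri, 18:tri, 19:tri, 20:tri
edges: (8,1,c); (8,4,c); (8,7,c); (13,1,c); (13,5,c); (13,7,c); (17,0,c); (17,14,c); (17,16,c); (18,4,c); (18,14,c); (18,15,c); (19,7,c); (19,15,c); (19,16,c); (20,14,c); (20,15,c); (20,16,c)
dpo result:
nodes: 0:vx, 1:vx, 4:vx, 5:vx, 7:vx, 8:tri, 13:tri, 14:vx, 15:vx, 16:vx, 17:tri, 18:tri, 19:tri, 20:tri
edges: (8,1,c); (8,4,c); (8,7,c); (13,1,c); (13,5,c); (13,7,c); (17,0,c); (17,14,c); (17,16,c); (18,4,c); (18,14,c); (18,15,c); (19,7,c); (19,15,c); (19,16,c); (20,14,c); (20,15,c); (20,16,c)


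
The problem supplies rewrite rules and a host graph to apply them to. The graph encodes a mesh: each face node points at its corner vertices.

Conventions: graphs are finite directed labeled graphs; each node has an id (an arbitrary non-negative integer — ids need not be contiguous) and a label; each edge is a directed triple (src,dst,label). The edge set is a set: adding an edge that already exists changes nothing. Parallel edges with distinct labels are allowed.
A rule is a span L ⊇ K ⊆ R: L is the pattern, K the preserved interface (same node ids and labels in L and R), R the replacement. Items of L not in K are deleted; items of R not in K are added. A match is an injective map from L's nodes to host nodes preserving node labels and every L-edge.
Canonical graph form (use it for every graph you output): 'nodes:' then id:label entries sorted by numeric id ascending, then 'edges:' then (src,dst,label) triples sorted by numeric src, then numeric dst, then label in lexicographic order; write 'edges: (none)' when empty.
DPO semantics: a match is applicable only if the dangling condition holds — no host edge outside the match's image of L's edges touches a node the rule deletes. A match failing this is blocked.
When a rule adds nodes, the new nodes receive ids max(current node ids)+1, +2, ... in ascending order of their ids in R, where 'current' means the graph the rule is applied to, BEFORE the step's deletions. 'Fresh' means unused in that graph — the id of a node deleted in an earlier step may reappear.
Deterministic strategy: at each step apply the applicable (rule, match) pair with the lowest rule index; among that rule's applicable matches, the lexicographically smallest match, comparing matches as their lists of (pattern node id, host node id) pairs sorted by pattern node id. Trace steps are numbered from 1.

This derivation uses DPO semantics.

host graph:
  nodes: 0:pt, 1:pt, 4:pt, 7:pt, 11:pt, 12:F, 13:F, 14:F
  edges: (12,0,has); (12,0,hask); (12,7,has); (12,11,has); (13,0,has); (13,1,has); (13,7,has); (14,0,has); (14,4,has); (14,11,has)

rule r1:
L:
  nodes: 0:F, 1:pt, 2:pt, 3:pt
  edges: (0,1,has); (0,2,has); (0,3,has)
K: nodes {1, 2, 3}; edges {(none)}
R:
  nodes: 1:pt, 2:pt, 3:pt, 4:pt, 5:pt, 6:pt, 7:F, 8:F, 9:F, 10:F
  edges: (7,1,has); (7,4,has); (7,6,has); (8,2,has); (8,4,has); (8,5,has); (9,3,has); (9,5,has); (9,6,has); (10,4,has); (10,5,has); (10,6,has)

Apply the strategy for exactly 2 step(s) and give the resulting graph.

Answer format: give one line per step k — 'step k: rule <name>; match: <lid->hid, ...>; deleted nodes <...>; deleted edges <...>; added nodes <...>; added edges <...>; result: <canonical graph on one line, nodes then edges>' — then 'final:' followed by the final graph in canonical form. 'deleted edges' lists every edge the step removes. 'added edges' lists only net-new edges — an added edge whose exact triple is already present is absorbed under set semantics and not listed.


step 1: rule r1; match: 0->13, 1->0, 2->1, 3->7; deleted nodes 13; deleted edges (13,0,has); (13,1,has); (13,7,has); added nodes 15, 16, 17, 18, 19, 20, 21; added edges (18,0,has); (18,15,has); (18,17,has); (19,1,has); (19,15,has); (19,16,has); (20,7,has); (20,16,has); (20,17,has); (21,15,has); (21,16,has); (21,17,has); result: nodes: 0:pt, 1:pt, 4:pt, 7:pt, 11:pt, 12:F, 14:F, 15:pt, 16:pt, 17:pt, 18:F, 19:F, 20:F, 21:F edges: (12,0,has); (12,0,hask); (12,7,has); (12,11,has); (14,0,has); (14,4,has); (14,11,has); (18,0,has); (18,15,has); (18,17,has); (19,1,has); (19,15,has); (19,16,has); (20,7,has); (20,16,has); (20,17,has); (21,15,has); (21,16,has); (21,17,has)
step 2: rule r1; match: 0->14, 1->0, 2->4, 3->11; deleted nodes 14; deleted edges (14,0,has); (14,4,has); (14,11,has); added nodes 22, 23, 24, 25, 26, 27, 28; added edges (25,0,has); (25,22,has); (25,24,has); (26,4,has); (26,22,has); (26,23,has); (27,11,has); (27,23,has); (27,24,has); (28,22,has); (28,23,has); (28,24,has); result: nodes: 0:pt, 1:pt, 4:pt, 7:pt, 11:pt, 12:F, 15:pt, 16:pt, 17:pt, 18:F, 19:F, 20:F, 21:F, 22:pt, 23:pt, 24:pt, 25:F, 26:F, 27:F, 28:F edges: (12,0,has); (12,0,hask); (12,7,has); (12,11,has); (18,0,has); (18,15,has); (18,17,has); (19,1,has); (19,15,has); (19,16,has); (20,7,has); (20,16,has); (20,17,has); (21,15,has); (21,16,has); (21,17,has); (25,0,has); (25,22,has); (25,24,has); (26,4,has); (26,22,has); (26,23,has); (27,11,has); (27,23,has); (27,24,has); (28,22,has); (28,23,has); (28,24,has)
final:
nodes: 0:pt, 1:pt, 4:pt, 7:pt, 11:pt, 12:F, 15:pt, 16:pt, 17:pt, 18:F, 19:F, 20:F, 21:F, 22:pt, 23:pt, 24:pt, 25:F, 26:F, 27:F, 28:F
edges: (12,0,has); (12,0,hask); (12,7,has); (12,11,has); (18,0,has); (18,15,has); (18,17,has); (19,1,has); (19,15,has); (19,16,has); (20,7,has); (20,16,has); (20,17,has); (21,15,has); (21,16,has); (21,17,has); (25,0,has); (25,22,has); (25,24,has); (26,4,has); (26,22,has); (26,23,has); (27,11,has); (27,23,has); (27,24,has); (28,22,has); (28,23,has); (28,24,has)


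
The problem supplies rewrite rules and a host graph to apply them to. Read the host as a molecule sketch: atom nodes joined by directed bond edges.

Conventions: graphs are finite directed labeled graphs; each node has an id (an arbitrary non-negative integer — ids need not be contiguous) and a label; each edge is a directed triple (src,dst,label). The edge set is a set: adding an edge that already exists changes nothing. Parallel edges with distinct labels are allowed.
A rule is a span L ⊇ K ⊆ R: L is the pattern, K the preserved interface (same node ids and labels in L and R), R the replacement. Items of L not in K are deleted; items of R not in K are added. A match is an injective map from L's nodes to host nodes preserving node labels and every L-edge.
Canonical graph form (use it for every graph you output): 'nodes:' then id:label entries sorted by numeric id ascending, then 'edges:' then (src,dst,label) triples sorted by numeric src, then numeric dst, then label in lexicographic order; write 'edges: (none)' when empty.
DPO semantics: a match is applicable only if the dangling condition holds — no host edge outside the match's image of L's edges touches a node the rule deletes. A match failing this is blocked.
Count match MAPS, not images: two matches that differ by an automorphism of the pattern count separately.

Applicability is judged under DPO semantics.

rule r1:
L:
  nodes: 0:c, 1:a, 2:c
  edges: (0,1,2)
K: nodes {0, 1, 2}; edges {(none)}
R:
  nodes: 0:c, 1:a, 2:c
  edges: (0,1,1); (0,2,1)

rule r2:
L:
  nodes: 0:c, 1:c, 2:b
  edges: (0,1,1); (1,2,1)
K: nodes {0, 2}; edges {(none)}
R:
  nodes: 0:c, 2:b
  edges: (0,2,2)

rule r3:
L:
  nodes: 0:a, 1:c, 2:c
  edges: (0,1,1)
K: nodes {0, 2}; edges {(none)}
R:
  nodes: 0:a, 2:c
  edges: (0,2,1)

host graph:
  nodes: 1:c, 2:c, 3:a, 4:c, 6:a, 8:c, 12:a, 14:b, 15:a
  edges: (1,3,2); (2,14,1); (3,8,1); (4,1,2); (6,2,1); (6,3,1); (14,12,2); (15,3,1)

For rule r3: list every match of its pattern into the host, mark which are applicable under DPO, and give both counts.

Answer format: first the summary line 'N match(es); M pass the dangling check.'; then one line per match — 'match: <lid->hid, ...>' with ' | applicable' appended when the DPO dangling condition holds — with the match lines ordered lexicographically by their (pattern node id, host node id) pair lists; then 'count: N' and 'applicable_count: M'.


6 match(es); 3 pass the dangling check.
match: 0->3, 1->8, 2->1 | applicable
match: 0->3, 1->8, 2->2 | applicable
match: 0->3, 1->8, 2->4 | applicable
match: 0->6, 1->2, 2->1
match: 0->6, 1->2, 2->4
match: 0->6, 1->2, 2->8
count: 6
applicable_count: 3


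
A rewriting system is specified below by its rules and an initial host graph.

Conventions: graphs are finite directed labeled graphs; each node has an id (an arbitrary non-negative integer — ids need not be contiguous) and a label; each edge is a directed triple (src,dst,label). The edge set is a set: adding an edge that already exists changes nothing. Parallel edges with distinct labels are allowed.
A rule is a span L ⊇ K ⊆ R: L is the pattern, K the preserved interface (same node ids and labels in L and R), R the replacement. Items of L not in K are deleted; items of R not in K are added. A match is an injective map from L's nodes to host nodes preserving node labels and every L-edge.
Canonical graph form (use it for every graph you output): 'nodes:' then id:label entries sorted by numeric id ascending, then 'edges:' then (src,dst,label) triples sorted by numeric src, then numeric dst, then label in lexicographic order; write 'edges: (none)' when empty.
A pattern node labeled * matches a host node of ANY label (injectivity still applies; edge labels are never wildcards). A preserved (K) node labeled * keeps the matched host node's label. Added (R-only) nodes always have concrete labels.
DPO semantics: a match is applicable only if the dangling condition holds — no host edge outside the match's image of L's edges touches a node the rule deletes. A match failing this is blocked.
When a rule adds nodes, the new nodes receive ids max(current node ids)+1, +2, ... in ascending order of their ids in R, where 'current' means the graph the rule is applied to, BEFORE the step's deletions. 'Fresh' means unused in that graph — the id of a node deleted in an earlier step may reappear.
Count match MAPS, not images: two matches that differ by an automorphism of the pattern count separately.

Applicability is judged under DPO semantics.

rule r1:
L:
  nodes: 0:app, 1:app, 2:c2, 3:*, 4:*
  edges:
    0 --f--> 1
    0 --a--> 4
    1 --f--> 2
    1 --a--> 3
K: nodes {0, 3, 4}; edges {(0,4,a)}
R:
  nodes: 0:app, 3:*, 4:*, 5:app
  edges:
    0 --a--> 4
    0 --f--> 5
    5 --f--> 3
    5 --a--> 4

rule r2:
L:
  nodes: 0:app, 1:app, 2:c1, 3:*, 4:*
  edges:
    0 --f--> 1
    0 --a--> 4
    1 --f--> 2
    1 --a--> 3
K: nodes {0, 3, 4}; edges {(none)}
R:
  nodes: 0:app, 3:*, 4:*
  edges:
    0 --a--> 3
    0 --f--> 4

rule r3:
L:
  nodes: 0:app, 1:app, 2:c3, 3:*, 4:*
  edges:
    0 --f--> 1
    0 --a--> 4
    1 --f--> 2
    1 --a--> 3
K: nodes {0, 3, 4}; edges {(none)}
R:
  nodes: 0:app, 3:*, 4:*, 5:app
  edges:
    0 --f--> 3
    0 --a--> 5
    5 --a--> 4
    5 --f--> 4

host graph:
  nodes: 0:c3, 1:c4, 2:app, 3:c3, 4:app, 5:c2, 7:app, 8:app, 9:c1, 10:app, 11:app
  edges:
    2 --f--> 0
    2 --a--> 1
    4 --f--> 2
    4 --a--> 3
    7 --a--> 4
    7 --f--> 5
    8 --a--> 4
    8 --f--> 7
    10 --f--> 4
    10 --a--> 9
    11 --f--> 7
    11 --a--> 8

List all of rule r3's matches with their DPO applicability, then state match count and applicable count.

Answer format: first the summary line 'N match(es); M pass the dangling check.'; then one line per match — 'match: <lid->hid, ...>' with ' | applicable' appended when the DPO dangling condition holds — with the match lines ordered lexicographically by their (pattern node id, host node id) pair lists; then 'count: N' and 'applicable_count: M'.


1 match(es); 1 pass the dangling check.
match: 0->4, 1->2, 2->0, 3->1, 4->3 | applicable
count: 1
applicable_count: 1
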